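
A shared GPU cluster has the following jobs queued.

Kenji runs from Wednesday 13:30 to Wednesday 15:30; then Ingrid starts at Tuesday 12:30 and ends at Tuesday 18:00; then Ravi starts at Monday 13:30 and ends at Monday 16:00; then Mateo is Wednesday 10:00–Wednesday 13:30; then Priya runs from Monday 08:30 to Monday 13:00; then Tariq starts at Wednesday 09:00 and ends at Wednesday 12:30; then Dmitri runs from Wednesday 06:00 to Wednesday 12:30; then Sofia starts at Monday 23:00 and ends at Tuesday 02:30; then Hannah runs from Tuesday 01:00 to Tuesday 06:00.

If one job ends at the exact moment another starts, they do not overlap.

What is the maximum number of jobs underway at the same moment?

3

Sweep the timeline, counting +1 at each start and −1 at each end (ends before starts at a tie):
Monday 08:30 start Priya → 1
Monday 13:00 end Priya → 0
Monday 13:30 start Ravi → 1
Monday 16:00 end Ravi → 0
Monday 23:00 start Sofia → 1
Tuesday 01:00 start Hannah → 2
Tuesday 02:30 end Sofia → 1
Tuesday 06:00 end Hannah → 0
Tuesday 12:30 start Ingrid → 1
Tuesday 18:00 end Ingrid → 0
Wednesday 06:00 start Dmitri → 1
Wednesday 09:00 start Tariq → 2
Wednesday 10:00 start Mateo → 3
Wednesday 12:30 end Dmitri → 2
Wednesday 12:30 end Tariq → 1
Wednesday 13:30 end Mateo → 0
Wednesday 13:30 start Kenji → 1
Wednesday 15:30 end Kenji → 0
Peak is 3, at Wednesday 10:00 (Dmitri, Mateo, Tariq).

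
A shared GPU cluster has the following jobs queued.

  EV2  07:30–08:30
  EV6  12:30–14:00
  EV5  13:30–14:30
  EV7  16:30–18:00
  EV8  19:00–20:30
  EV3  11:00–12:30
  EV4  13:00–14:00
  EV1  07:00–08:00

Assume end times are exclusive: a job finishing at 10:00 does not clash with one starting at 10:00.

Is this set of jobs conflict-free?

No

Sorted by start: EV1, EV2, EV3, EV6, EV4, EV5, EV7, EV8.
EV2 starts before EV1 ends → EV1 and EV2 overlap.
That's a conflict, so the schedule is not conflict-free.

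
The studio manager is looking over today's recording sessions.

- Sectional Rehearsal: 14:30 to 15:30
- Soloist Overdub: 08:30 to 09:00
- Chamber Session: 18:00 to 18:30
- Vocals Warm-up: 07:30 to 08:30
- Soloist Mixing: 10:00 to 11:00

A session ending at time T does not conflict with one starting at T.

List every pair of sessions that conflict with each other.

Two intervals overlap when each starts before the other ends.
Sorted by start: Vocals Warm-up, Soloist Overdub, Soloist Mixing, Sectional Rehearsal, Chamber Session.
Soloist Overdub starts exactly when Vocals Warm-up ends (back-to-back, no overlap); Vocals Warm-up is clear from here.
Soloist Mixing starts after Soloist Overdub ends; Soloist Overdub is clear from here.
Sectional Rehearsal starts after Soloist Mixing ends; Soloist Mixing is clear from here.
Chamber Session starts after Sectional Rehearsal ends.

none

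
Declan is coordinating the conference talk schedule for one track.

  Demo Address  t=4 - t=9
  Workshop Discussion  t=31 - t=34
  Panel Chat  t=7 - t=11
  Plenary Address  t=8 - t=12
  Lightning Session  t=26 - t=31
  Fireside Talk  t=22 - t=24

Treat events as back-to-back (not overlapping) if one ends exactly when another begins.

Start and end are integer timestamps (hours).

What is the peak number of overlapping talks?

3

Walk through starts and ends in time order (an end at T is processed before a start at T):
t=4 start Demo Address → 1
t=7 start Panel Chat → 2
t=8 start Plenary Address → 3
t=9 end Demo Address → 2
t=11 end Panel Chat → 1
t=12 end Plenary Address → 0
t=22 start Fireside Talk → 1
t=24 end Fireside Talk → 0
t=26 start Lightning Session → 1
t=31 end Lightning Session → 0
t=31 start Workshop Discussion → 1
t=34 end Workshop Discussion → 0
Peak is 3, at t=8 (Demo Address, Panel Chat, Plenary Address).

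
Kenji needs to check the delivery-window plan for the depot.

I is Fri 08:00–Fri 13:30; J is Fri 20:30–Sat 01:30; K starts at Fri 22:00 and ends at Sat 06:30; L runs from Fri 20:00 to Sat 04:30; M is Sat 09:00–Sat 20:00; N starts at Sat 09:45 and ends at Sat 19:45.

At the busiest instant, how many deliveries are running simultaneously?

Sort all start/end points and keep a running count:
Fri 08:00 start I → 1
Fri 13:30 end I → 0
Fri 20:00 start L → 1
Fri 20:30 start J → 2
Fri 22:00 start K → 3
Sat 01:30 end J → 2
Sat 04:30 end L → 1
Sat 06:30 end K → 0
Sat 09:00 start M → 1
Sat 09:45 start N → 2
Sat 19:45 end N → 1
Sat 20:00 end M → 0
Peak is 3, at Fri 22:00 (J, K, L).

3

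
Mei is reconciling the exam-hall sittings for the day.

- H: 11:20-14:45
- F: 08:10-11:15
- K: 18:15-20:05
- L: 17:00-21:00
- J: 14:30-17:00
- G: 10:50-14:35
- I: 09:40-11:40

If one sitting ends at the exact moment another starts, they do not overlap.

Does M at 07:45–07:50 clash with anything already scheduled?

No — it doesn't clash with anything

F: starts 08:10 at or after M ends 07:50 → clear.
I: starts 09:40 at or after M ends 07:50 → clear.
G: starts 10:50 at or after M ends 07:50 → clear.
H: starts 11:20 at or after M ends 07:50 → clear.
J: starts 14:30 at or after M ends 07:50 → clear.
L: starts 17:00 at or after M ends 07:50 → clear.
K: starts 18:15 at or after M ends 07:50 → clear.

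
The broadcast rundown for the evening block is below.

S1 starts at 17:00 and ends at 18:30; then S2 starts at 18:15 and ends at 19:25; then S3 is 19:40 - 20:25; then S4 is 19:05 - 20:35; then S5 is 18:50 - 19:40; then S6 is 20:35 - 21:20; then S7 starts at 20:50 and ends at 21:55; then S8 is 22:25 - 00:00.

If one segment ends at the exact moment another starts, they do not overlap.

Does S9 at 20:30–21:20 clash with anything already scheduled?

Yes — it overlaps S4, S6, S7

S1: ends 18:30 at or before S9 starts 20:30 → clear.
S2: ends 19:25 at or before S9 starts 20:30 → clear.
S5: ends 19:40 at or before S9 starts 20:30 → clear.
S4: starts 19:05 before S9 ends 21:20, and ends 20:35 after S9 starts 20:30 → overlap.
S3: ends 20:25 at or before S9 starts 20:30 → clear.
S6: starts 20:35 before S9 ends 21:20, and ends 21:20 after S9 starts 20:30 → overlap.
S7: starts 20:50 before S9 ends 21:20, and ends 21:55 after S9 starts 20:30 → overlap.
S8: starts 22:25 at or after S9 ends 21:20 → clear.
S9 overlaps S4, S6, S7.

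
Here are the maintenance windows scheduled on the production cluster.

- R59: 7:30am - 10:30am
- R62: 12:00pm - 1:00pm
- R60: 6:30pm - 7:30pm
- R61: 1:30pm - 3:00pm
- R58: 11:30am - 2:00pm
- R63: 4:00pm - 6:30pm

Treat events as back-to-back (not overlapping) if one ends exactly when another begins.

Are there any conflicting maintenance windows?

Yes

Sorted by start: R59, R58, R62, R61, R63, R60.
R58 starts after R59 ends, so R59 has no further overlaps.
R62 starts before R58 ends → R58 and R62 overlap.
That's a conflict, so the schedule is not conflict-free.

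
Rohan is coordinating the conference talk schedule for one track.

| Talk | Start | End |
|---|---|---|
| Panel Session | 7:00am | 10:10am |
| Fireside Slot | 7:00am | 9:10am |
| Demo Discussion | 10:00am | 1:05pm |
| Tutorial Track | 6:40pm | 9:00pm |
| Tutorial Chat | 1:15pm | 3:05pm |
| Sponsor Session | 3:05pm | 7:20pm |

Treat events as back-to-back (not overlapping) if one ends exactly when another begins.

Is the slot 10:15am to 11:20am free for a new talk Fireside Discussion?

Panel Session: ends 10:10am at or before Fireside Discussion starts 10:15am → clear.
Fireside Slot: ends 9:10am at or before Fireside Discussion starts 10:15am → clear.
Demo Discussion: starts 10:00am before Fireside Discussion ends 11:20am, and ends 1:05pm after Fireside Discussion starts 10:15am → overlap.
Tutorial Chat: starts 1:15pm at or after Fireside Discussion ends 11:20am → clear.
Sponsor Session: starts 3:05pm at or after Fireside Discussion ends 11:20am → clear.
Tutorial Track: starts 6:40pm at or after Fireside Discussion ends 11:20am → clear.
Fireside Discussion overlaps Demo Discussion.

No — it overlaps Demo Discussion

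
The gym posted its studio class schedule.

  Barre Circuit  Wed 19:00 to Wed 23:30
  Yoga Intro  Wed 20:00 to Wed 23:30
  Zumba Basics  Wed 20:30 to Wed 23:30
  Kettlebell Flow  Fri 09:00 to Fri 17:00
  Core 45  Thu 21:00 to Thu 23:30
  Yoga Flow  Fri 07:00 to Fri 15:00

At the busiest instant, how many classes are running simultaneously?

3

Sweep the timeline, counting +1 at each start and −1 at each end (ends before starts at a tie):
Wed 19:00 start Barre Circuit → 1
Wed 20:00 start Yoga Intro → 2
Wed 20:30 start Zumba Basics → 3
Wed 23:30 end Barre Circuit → 2
Wed 23:30 end Yoga Intro → 1
Wed 23:30 end Zumba Basics → 0
Thu 21:00 start Core 45 → 1
Thu 23:30 end Core 45 → 0
Fri 07:00 start Yoga Flow → 1
Fri 09:00 start Kettlebell Flow → 2
Fri 15:00 end Yoga Flow → 1
Fri 17:00 end Kettlebell Flow → 0
Peak is 3, at Wed 20:30 (Barre Circuit, Yoga Intro, Zumba Basics).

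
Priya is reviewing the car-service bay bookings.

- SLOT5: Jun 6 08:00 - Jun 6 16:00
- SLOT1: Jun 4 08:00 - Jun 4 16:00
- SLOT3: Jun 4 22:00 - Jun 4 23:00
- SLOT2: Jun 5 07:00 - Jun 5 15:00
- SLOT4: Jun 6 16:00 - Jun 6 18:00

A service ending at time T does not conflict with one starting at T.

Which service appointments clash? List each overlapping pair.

none

Two intervals overlap when each starts before the other ends.
Sorted by start: SLOT1, SLOT3, SLOT2, SLOT5, SLOT4.
SLOT3 starts after SLOT1 ends — done with SLOT1.
SLOT2 starts after SLOT3 ends — done with SLOT3.
SLOT5 starts after SLOT2 ends — done with SLOT2.
SLOT4 starts exactly when SLOT5 ends (back-to-back, no overlap).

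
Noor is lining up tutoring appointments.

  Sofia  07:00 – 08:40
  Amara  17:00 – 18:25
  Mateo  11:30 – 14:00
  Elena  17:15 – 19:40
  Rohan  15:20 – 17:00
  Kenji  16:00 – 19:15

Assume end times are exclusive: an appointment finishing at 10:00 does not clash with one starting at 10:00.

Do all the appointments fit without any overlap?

No

Sorted by start: Sofia, Mateo, Rohan, Kenji, Amara, Elena.
Mateo starts after Sofia ends — done with Sofia.
Rohan starts after Mateo ends — done with Mateo.
Kenji starts before Rohan ends → Rohan and Kenji overlap.
That's a conflict, so the schedule is not conflict-free.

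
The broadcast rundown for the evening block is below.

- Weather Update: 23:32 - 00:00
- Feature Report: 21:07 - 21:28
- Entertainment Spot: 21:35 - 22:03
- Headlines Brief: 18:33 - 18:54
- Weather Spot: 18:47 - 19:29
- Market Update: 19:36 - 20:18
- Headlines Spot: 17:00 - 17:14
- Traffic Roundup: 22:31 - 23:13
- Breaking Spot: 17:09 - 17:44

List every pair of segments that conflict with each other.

Sorted by start: Headlines Spot, Breaking Spot, Headlines Brief, Weather Spot, Market Update, Feature Report, Entertainment Spot, Traffic Roundup, Weather Update.
Breaking Spot starts before Headlines Spot ends → Headlines Spot and Breaking Spot overlap.
Headlines Brief starts after Headlines Spot ends; Headlines Spot is clear from here.
Headlines Brief starts after Breaking Spot ends; Breaking Spot is clear from here.
Weather Spot starts before Headlines Brief ends → Headlines Brief and Weather Spot overlap.
Market Update starts after Headlines Brief ends; Headlines Brief is clear from here.
Market Update starts after Weather Spot ends; Weather Spot is clear from here.
Feature Report starts after Market Update ends; Market Update is clear from here.
Entertainment Spot starts after Feature Report ends; Feature Report is clear from here.
Traffic Roundup starts after Entertainment Spot ends; Entertainment Spot is clear from here.
Weather Update starts after Traffic Roundup ends.

Breaking Spot & Headlines Spot, Headlines Brief & Weather Spot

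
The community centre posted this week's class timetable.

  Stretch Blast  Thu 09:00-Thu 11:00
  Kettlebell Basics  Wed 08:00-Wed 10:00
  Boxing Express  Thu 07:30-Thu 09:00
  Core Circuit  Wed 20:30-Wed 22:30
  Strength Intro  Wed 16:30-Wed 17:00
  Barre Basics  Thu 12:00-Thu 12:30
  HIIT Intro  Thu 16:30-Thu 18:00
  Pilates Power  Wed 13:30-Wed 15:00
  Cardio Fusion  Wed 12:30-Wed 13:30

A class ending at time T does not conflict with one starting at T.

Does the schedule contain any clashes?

No

Sorted by start: Kettlebell Basics, Cardio Fusion, Pilates Power, Strength Intro, Core Circuit, Boxing Express, Stretch Blast, Barre Basics, HIIT Intro.
Cardio Fusion starts after Kettlebell Basics ends; Kettlebell Basics is clear from here.
Pilates Power starts exactly when Cardio Fusion ends (back-to-back, no overlap); Cardio Fusion is clear from here.
Strength Intro starts after Pilates Power ends; Pilates Power is clear from here.
Core Circuit starts after Strength Intro ends; Strength Intro is clear from here.
Boxing Express starts after Core Circuit ends; Core Circuit is clear from here.
Stretch Blast starts exactly when Boxing Express ends (back-to-back, no overlap); Boxing Express is clear from here.
Barre Basics starts after Stretch Blast ends; Stretch Blast is clear from here.
HIIT Intro starts after Barre Basics ends.
Every pair is clear; the schedule has no overlaps.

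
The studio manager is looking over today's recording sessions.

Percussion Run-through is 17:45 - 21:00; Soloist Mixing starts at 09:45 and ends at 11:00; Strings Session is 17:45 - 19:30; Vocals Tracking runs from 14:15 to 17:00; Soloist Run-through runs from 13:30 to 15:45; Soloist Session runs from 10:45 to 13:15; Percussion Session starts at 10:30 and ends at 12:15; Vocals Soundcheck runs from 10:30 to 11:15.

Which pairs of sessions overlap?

Percussion Run-through & Strings Session, Percussion Session & Soloist Mixing, Percussion Session & Soloist Session, Percussion Session & Vocals Soundcheck, Soloist Mixing & Soloist Session, Soloist Mixing & Vocals Soundcheck, Soloist Run-through & Vocals Tracking, Soloist Session & Vocals Soundcheck

Two intervals overlap when each starts before the other ends.
Sorted by start: Soloist Mixing, Percussion Session, Vocals Soundcheck, Soloist Session, Soloist Run-through, Vocals Tracking, Strings Session, Percussion Run-through.
Percussion Session starts before Soloist Mixing ends → Soloist Mixing and Percussion Session overlap.
Vocals Soundcheck starts before Soloist Mixing ends → Soloist Mixing and Vocals Soundcheck overlap.
Soloist Session starts before Soloist Mixing ends → Soloist Mixing and Soloist Session overlap.
Soloist Run-through starts after Soloist Mixing ends; Soloist Mixing is clear from here.
Vocals Soundcheck starts before Percussion Session ends → Percussion Session and Vocals Soundcheck overlap.
Soloist Session starts before Percussion Session ends → Percussion Session and Soloist Session overlap.
Soloist Run-through starts after Percussion Session ends; Percussion Session is clear from here.
Soloist Session starts before Vocals Soundcheck ends → Vocals Soundcheck and Soloist Session overlap.
Soloist Run-through starts after Vocals Soundcheck ends; Vocals Soundcheck is clear from here.
Soloist Run-through starts after Soloist Session ends; Soloist Session is clear from here.
Vocals Tracking starts before Soloist Run-through ends → Soloist Run-through and Vocals Tracking overlap.
Strings Session starts after Soloist Run-through ends; Soloist Run-through is clear from here.
Strings Session starts after Vocals Tracking ends; Vocals Tracking is clear from here.
Percussion Run-through starts before Strings Session ends → Strings Session and Percussion Run-through overlap.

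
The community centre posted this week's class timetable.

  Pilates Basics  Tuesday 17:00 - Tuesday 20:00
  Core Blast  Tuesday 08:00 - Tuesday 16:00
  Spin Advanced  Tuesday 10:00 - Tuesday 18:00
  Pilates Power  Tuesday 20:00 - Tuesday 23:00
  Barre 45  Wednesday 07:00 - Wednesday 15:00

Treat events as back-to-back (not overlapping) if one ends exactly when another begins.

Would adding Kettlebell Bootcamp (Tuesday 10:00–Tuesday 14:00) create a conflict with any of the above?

Yes — it overlaps Core Blast, Spin Advanced

Core Blast: starts Tuesday 08:00 before Kettlebell Bootcamp ends Tuesday 14:00, and ends Tuesday 16:00 after Kettlebell Bootcamp starts Tuesday 10:00 → overlap.
Spin Advanced: starts Tuesday 10:00 before Kettlebell Bootcamp ends Tuesday 14:00, and ends Tuesday 18:00 after Kettlebell Bootcamp starts Tuesday 10:00 → overlap.
Pilates Basics: starts Tuesday 17:00 at or after Kettlebell Bootcamp ends Tuesday 14:00 → clear.
Pilates Power: starts Tuesday 20:00 at or after Kettlebell Bootcamp ends Tuesday 14:00 → clear.
Barre 45: starts Wednesday 07:00 at or after Kettlebell Bootcamp ends Tuesday 14:00 → clear.
Kettlebell Bootcamp overlaps Core Blast, Spin Advanced.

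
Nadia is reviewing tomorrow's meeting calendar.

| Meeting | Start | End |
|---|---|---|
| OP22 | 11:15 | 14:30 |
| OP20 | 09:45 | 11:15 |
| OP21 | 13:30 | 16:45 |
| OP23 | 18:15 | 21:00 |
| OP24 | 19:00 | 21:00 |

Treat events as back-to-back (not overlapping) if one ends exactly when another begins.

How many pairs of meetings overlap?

2

Check each pair: they overlap iff neither finishes before the other starts.
Sorted by start: OP20, OP22, OP21, OP23, OP24.
OP22 starts exactly when OP20 ends (back-to-back, no overlap) — done with OP20.
OP21 starts before OP22 ends → OP22 and OP21 overlap.
OP23 starts after OP22 ends — done with OP22.
OP23 starts after OP21 ends — done with OP21.
OP24 starts before OP23 ends → OP23 and OP24 overlap.
Overlapping pairs: OP21 & OP22, OP23 & OP24 — 2 in total.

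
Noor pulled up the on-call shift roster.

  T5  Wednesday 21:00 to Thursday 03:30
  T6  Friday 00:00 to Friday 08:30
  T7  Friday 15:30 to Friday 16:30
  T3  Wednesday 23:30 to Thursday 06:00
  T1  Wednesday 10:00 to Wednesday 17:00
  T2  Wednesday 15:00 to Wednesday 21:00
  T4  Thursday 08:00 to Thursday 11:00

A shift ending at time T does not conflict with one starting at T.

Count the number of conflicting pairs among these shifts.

2

Sorted by start: T1, T2, T5, T3, T4, T6, T7.
T2 starts before T1 ends → T1 and T2 overlap.
T5 starts after T1 ends; T1 is clear from here.
T5 starts exactly when T2 ends (back-to-back, no overlap); T2 is clear from here.
T3 starts before T5 ends → T5 and T3 overlap.
T4 starts after T5 ends; T5 is clear from here.
T4 starts after T3 ends; T3 is clear from here.
T6 starts after T4 ends; T4 is clear from here.
T7 starts after T6 ends.
Overlapping pairs: T1 & T2, T3 & T5 — 2 in total.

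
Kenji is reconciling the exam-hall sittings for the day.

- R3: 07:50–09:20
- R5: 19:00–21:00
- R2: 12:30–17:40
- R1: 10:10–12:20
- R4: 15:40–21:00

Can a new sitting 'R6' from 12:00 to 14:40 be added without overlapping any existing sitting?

R3: ends 09:20 at or before R6 starts 12:00 → clear.
R1: starts 10:10 before R6 ends 14:40, and ends 12:20 after R6 starts 12:00 → overlap.
R2: starts 12:30 before R6 ends 14:40, and ends 17:40 after R6 starts 12:00 → overlap.
R4: starts 15:40 at or after R6 ends 14:40 → clear.
R5: starts 19:00 at or after R6 ends 14:40 → clear.
R6 overlaps R1, R2.

No — it overlaps R1, R2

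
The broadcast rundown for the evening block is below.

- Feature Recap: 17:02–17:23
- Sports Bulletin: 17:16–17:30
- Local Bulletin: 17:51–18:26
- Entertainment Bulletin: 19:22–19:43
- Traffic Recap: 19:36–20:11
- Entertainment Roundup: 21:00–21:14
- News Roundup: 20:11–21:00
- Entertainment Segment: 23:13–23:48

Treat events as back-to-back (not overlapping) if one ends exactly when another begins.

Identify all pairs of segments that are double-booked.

Entertainment Bulletin & Traffic Recap, Feature Recap & Sports Bulletin

Sorted by start: Feature Recap, Sports Bulletin, Local Bulletin, Entertainment Bulletin, Traffic Recap, News Roundup, Entertainment Roundup, Entertainment Segment.
Sports Bulletin starts before Feature Recap ends → Feature Recap and Sports Bulletin overlap.
Local Bulletin starts after Feature Recap ends, so Feature Recap has no further overlaps.
Local Bulletin starts after Sports Bulletin ends, so Sports Bulletin has no further overlaps.
Entertainment Bulletin starts after Local Bulletin ends, so Local Bulletin has no further overlaps.
Traffic Recap starts before Entertainment Bulletin ends → Entertainment Bulletin and Traffic Recap overlap.
News Roundup starts after Entertainment Bulletin ends, so Entertainment Bulletin has no further overlaps.
News Roundup starts exactly when Traffic Recap ends (back-to-back, no overlap), so Traffic Recap has no further overlaps.
Entertainment Roundup starts exactly when News Roundup ends (back-to-back, no overlap), so News Roundup has no further overlaps.
Entertainment Segment starts after Entertainment Roundup ends.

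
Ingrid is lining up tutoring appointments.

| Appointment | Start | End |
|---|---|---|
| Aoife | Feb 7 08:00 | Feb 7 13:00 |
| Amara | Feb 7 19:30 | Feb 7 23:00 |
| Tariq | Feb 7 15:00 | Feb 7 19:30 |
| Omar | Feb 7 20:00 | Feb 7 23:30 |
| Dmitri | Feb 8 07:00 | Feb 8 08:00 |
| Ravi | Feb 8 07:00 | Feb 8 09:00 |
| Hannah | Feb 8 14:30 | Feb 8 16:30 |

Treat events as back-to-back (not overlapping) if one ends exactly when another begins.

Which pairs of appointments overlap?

Sorted by start: Aoife, Tariq, Amara, Omar, Dmitri, Ravi, Hannah.
Tariq starts after Aoife ends — done with Aoife.
Amara starts exactly when Tariq ends (back-to-back, no overlap) — done with Tariq.
Omar starts before Amara ends → Amara and Omar overlap.
Dmitri starts after Amara ends — done with Amara.
Dmitri starts after Omar ends — done with Omar.
Ravi starts before Dmitri ends → Dmitri and Ravi overlap.
Hannah starts after Dmitri ends.
Hannah starts after Ravi ends.

Amara & Omar, Dmitri & Ravi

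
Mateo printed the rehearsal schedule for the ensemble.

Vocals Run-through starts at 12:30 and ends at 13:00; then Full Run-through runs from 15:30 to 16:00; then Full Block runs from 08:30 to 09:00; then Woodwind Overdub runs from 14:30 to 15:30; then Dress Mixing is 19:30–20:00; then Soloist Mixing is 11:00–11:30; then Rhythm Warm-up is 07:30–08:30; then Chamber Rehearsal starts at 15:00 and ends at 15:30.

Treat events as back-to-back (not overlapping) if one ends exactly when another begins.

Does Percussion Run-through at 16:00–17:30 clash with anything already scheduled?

No — it doesn't clash with anything

Rhythm Warm-up: ends 08:30 at or before Percussion Run-through starts 16:00 → clear.
Full Block: ends 09:00 at or before Percussion Run-through starts 16:00 → clear.
Soloist Mixing: ends 11:30 at or before Percussion Run-through starts 16:00 → clear.
Vocals Run-through: ends 13:00 at or before Percussion Run-through starts 16:00 → clear.
Woodwind Overdub: ends 15:30 at or before Percussion Run-through starts 16:00 → clear.
Chamber Rehearsal: ends 15:30 at or before Percussion Run-through starts 16:00 → clear.
Full Run-through: ends 16:00 at or before Percussion Run-through starts 16:00 → clear.
Dress Mixing: starts 19:30 at or after Percussion Run-through ends 17:30 → clear.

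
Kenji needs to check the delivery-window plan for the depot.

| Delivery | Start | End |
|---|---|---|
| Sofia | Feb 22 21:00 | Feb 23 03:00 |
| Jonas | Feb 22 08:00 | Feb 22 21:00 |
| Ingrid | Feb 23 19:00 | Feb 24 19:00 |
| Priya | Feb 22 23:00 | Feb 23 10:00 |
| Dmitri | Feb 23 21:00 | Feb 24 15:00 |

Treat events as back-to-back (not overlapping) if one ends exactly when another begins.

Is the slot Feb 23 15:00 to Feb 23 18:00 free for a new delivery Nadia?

Jonas: ends Feb 22 21:00 at or before Nadia starts Feb 23 15:00 → clear.
Sofia: ends Feb 23 03:00 at or before Nadia starts Feb 23 15:00 → clear.
Priya: ends Feb 23 10:00 at or before Nadia starts Feb 23 15:00 → clear.
Ingrid: starts Feb 23 19:00 at or after Nadia ends Feb 23 18:00 → clear.
Dmitri: starts Feb 23 21:00 at or after Nadia ends Feb 23 18:00 → clear.

Yes — the slot is free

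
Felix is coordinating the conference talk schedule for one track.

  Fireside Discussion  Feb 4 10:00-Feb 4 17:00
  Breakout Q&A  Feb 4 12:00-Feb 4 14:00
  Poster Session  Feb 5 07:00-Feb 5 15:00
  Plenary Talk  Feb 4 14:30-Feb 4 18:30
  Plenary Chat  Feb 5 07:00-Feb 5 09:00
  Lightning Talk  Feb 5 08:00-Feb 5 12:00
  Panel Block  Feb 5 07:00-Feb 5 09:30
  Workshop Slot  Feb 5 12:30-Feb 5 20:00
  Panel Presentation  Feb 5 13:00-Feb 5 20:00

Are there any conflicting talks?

Two intervals overlap when each starts before the other ends.
Sorted by start: Fireside Discussion, Breakout Q&A, Plenary Talk, Poster Session, Plenary Chat, Panel Block, Lightning Talk, Workshop Slot, Panel Presentation.
Breakout Q&A starts before Fireside Discussion ends → Fireside Discussion and Breakout Q&A overlap.
That's a conflict, so the schedule is not conflict-free.

Yes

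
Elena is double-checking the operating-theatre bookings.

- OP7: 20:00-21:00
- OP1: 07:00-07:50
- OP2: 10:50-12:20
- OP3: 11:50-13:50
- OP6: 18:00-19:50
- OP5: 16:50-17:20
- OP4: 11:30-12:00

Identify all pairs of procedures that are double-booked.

OP2 & OP3, OP2 & OP4, OP3 & OP4

Two intervals overlap when each starts before the other ends.
Sorted by start: OP1, OP2, OP4, OP3, OP5, OP6, OP7.
OP2 starts after OP1 ends, so nothing later overlaps OP1 either.
OP4 starts before OP2 ends → OP2 and OP4 overlap.
OP3 starts before OP2 ends → OP2 and OP3 overlap.
OP5 starts after OP2 ends, so nothing later overlaps OP2 either.
OP3 starts before OP4 ends → OP4 and OP3 overlap.
OP5 starts after OP4 ends, so nothing later overlaps OP4 either.
OP5 starts after OP3 ends, so nothing later overlaps OP3 either.
OP6 starts after OP5 ends, so nothing later overlaps OP5 either.
OP7 starts after OP6 ends.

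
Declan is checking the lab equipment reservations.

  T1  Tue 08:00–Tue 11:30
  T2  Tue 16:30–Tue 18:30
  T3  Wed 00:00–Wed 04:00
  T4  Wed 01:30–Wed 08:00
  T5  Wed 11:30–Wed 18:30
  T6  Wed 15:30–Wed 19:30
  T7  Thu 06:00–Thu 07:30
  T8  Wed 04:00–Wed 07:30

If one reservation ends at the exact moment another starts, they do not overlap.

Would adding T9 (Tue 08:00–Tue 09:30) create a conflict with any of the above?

Yes — it overlaps T1

T1: starts Tue 08:00 before T9 ends Tue 09:30, and ends Tue 11:30 after T9 starts Tue 08:00 → overlap.
T2: starts Tue 16:30 at or after T9 ends Tue 09:30 → clear.
T3: starts Wed 00:00 at or after T9 ends Tue 09:30 → clear.
T4: starts Wed 01:30 at or after T9 ends Tue 09:30 → clear.
T8: starts Wed 04:00 at or after T9 ends Tue 09:30 → clear.
T5: starts Wed 11:30 at or after T9 ends Tue 09:30 → clear.
T6: starts Wed 15:30 at or after T9 ends Tue 09:30 → clear.
T7: starts Thu 06:00 at or after T9 ends Tue 09:30 → clear.
T9 overlaps T1.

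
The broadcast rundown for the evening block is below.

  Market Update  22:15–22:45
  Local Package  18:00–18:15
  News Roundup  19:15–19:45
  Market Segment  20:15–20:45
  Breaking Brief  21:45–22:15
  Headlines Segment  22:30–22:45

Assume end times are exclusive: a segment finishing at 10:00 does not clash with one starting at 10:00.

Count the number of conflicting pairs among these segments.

1

Check each pair: they overlap iff neither finishes before the other starts.
Sorted by start: Local Package, News Roundup, Market Segment, Breaking Brief, Market Update, Headlines Segment.
News Roundup starts after Local Package ends, so nothing later overlaps Local Package either.
Market Segment starts after News Roundup ends, so nothing later overlaps News Roundup either.
Breaking Brief starts after Market Segment ends, so nothing later overlaps Market Segment either.
Market Update starts exactly when Breaking Brief ends (back-to-back, no overlap), so nothing later overlaps Breaking Brief either.
Headlines Segment starts before Market Update ends → Market Update and Headlines Segment overlap.
Overlapping pairs: Headlines Segment & Market Update — 1 in total.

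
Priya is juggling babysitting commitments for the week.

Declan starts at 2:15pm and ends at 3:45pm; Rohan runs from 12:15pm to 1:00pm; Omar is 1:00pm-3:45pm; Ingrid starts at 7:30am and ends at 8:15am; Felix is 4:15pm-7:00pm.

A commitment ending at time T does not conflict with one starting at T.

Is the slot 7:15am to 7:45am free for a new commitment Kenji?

No — it overlaps Ingrid

Ingrid: starts 7:30am before Kenji ends 7:45am, and ends 8:15am after Kenji starts 7:15am → overlap.
Rohan: starts 12:15pm at or after Kenji ends 7:45am → clear.
Omar: starts 1:00pm at or after Kenji ends 7:45am → clear.
Declan: starts 2:15pm at or after Kenji ends 7:45am → clear.
Felix: starts 4:15pm at or after Kenji ends 7:45am → clear.
Kenji overlaps Ingrid.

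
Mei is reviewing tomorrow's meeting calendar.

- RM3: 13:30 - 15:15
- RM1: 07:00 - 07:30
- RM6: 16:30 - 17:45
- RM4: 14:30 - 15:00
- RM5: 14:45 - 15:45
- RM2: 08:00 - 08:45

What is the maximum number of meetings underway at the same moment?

Sweep the timeline, counting +1 at each start and −1 at each end (ends before starts at a tie):
07:00 start RM1 → 1
07:30 end RM1 → 0
08:00 start RM2 → 1
08:45 end RM2 → 0
13:30 start RM3 → 1
14:30 start RM4 → 2
14:45 start RM5 → 3
15:00 end RM4 → 2
15:15 end RM3 → 1
15:45 end RM5 → 0
16:30 start RM6 → 1
17:45 end RM6 → 0
Peak is 3, at 14:45 (RM3, RM4, RM5).

3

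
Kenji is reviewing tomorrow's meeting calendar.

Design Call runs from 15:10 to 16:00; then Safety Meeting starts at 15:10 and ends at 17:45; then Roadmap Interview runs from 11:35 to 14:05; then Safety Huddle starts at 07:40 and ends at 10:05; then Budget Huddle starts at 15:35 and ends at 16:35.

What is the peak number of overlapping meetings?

3

Sweep the timeline, counting +1 at each start and −1 at each end (ends before starts at a tie):
07:40 start Safety Huddle → 1
10:05 end Safety Huddle → 0
11:35 start Roadmap Interview → 1
14:05 end Roadmap Interview → 0
15:10 start Design Call → 1
15:10 start Safety Meeting → 2
15:35 start Budget Huddle → 3
16:00 end Design Call → 2
16:35 end Budget Huddle → 1
17:45 end Safety Meeting → 0
Peak is 3, at 15:35 (Budget Huddle, Design Call, Safety Meeting).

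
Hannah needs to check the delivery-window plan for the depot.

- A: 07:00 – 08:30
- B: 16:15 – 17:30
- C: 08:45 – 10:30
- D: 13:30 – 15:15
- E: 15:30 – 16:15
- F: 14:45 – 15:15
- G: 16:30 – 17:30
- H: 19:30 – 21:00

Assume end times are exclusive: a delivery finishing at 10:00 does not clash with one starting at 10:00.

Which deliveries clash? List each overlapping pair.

Check each pair: they overlap iff neither finishes before the other starts.
Sorted by start: A, C, D, F, E, B, G, H.
C starts after A ends, so A has no further overlaps.
D starts after C ends, so C has no further overlaps.
F starts before D ends → D and F overlap.
E starts after D ends, so D has no further overlaps.
E starts after F ends, so F has no further overlaps.
B starts exactly when E ends (back-to-back, no overlap), so E has no further overlaps.
G starts before B ends → B and G overlap.
H starts after B ends.
H starts after G ends.

B & G, D & F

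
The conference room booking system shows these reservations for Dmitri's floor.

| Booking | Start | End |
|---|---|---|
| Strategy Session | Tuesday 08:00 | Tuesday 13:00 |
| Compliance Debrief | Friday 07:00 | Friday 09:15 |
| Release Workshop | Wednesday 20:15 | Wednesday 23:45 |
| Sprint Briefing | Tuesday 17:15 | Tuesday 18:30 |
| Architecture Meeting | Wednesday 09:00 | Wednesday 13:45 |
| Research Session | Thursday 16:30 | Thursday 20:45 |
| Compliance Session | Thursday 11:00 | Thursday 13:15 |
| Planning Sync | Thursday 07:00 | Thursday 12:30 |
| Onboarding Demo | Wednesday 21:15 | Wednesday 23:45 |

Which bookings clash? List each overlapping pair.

Compliance Session & Planning Sync, Onboarding Demo & Release Workshop

Sorted by start: Strategy Session, Sprint Briefing, Architecture Meeting, Release Workshop, Onboarding Demo, Planning Sync, Compliance Session, Research Session, Compliance Debrief.
Sprint Briefing starts after Strategy Session ends, so Strategy Session has no further overlaps.
Architecture Meeting starts after Sprint Briefing ends, so Sprint Briefing has no further overlaps.
Release Workshop starts after Architecture Meeting ends, so Architecture Meeting has no further overlaps.
Onboarding Demo starts before Release Workshop ends → Release Workshop and Onboarding Demo overlap.
Planning Sync starts after Release Workshop ends, so Release Workshop has no further overlaps.
Planning Sync starts after Onboarding Demo ends, so Onboarding Demo has no further overlaps.
Compliance Session starts before Planning Sync ends → Planning Sync and Compliance Session overlap.
Research Session starts after Planning Sync ends, so Planning Sync has no further overlaps.
Research Session starts after Compliance Session ends, so Compliance Session has no further overlaps.
Compliance Debrief starts after Research Session ends.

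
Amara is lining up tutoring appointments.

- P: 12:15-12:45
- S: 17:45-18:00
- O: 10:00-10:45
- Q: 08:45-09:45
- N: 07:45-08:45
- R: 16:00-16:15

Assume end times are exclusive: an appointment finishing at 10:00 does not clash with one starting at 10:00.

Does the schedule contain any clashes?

No

Sorted by start: N, Q, O, P, R, S.
Q starts exactly when N ends (back-to-back, no overlap), so nothing later overlaps N either.
O starts after Q ends, so nothing later overlaps Q either.
P starts after O ends, so nothing later overlaps O either.
R starts after P ends, so nothing later overlaps P either.
S starts after R ends.
Every pair is clear; the schedule has no overlaps.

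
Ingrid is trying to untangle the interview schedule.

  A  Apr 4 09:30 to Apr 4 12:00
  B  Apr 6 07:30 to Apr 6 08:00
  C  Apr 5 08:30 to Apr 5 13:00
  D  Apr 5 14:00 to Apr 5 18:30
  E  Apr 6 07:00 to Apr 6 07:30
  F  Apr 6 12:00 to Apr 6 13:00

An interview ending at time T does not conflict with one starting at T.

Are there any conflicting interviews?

Sorted by start: A, C, D, E, B, F.
C starts after A ends — done with A.
D starts after C ends — done with C.
E starts after D ends — done with D.
B starts exactly when E ends (back-to-back, no overlap) — done with E.
F starts after B ends.
Every pair is clear; the schedule has no overlaps.

No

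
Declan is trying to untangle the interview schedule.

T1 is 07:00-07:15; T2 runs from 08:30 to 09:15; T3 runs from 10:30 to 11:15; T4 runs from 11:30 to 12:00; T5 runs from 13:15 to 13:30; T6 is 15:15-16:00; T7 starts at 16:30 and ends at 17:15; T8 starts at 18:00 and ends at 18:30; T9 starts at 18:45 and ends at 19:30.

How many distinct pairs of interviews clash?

0

Sorted by start: T1, T2, T3, T4, T5, T6, T7, T8, T9.
T2 starts after T1 ends, so T1 has no further overlaps.
T3 starts after T2 ends, so T2 has no further overlaps.
T4 starts after T3 ends, so T3 has no further overlaps.
T5 starts after T4 ends, so T4 has no further overlaps.
T6 starts after T5 ends, so T5 has no further overlaps.
T7 starts after T6 ends, so T6 has no further overlaps.
T8 starts after T7 ends, so T7 has no further overlaps.
T9 starts after T8 ends.
No pair overlaps.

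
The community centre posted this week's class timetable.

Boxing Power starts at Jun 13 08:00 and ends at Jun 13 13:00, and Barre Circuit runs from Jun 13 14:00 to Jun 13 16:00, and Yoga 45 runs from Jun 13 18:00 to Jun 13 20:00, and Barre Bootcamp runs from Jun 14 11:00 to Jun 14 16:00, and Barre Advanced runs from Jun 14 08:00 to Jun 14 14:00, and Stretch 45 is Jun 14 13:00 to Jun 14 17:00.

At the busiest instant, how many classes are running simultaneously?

3

Sort all start/end points and keep a running count:
Jun 13 08:00 start Boxing Power → 1
Jun 13 13:00 end Boxing Power → 0
Jun 13 14:00 start Barre Circuit → 1
Jun 13 16:00 end Barre Circuit → 0
Jun 13 18:00 start Yoga 45 → 1
Jun 13 20:00 end Yoga 45 → 0
Jun 14 08:00 start Barre Advanced → 1
Jun 14 11:00 start Barre Bootcamp → 2
Jun 14 13:00 start Stretch 45 → 3
Jun 14 14:00 end Barre Advanced → 2
Jun 14 16:00 end Barre Bootcamp → 1
Jun 14 17:00 end Stretch 45 → 0
Peak is 3, at Jun 14 13:00 (Barre Advanced, Barre Bootcamp, Stretch 45).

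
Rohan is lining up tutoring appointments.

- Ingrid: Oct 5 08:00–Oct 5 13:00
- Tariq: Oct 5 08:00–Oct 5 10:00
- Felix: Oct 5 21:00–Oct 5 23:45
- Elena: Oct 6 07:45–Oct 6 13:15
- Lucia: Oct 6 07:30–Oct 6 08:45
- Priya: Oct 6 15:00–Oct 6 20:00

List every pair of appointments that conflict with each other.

Elena & Lucia, Ingrid & Tariq

Check each pair: they overlap iff neither finishes before the other starts.
Sorted by start: Ingrid, Tariq, Felix, Lucia, Elena, Priya.
Tariq starts before Ingrid ends → Ingrid and Tariq overlap.
Felix starts after Ingrid ends; Ingrid is clear from here.
Felix starts after Tariq ends; Tariq is clear from here.
Lucia starts after Felix ends; Felix is clear from here.
Elena starts before Lucia ends → Lucia and Elena overlap.
Priya starts after Lucia ends.
Priya starts after Elena ends.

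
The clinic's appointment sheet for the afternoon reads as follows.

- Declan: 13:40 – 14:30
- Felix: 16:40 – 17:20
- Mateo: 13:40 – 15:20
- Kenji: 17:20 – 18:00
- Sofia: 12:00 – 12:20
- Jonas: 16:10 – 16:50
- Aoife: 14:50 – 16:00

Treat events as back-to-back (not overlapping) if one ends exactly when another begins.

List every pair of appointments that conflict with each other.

Aoife & Mateo, Declan & Mateo, Felix & Jonas

Sorted by start: Sofia, Declan, Mateo, Aoife, Jonas, Felix, Kenji.
Declan starts after Sofia ends; Sofia is clear from here.
Mateo starts before Declan ends → Declan and Mateo overlap.
Aoife starts after Declan ends; Declan is clear from here.
Aoife starts before Mateo ends → Mateo and Aoife overlap.
Jonas starts after Mateo ends; Mateo is clear from here.
Jonas starts after Aoife ends; Aoife is clear from here.
Felix starts before Jonas ends → Jonas and Felix overlap.
Kenji starts after Jonas ends.
Kenji starts exactly when Felix ends (back-to-back, no overlap).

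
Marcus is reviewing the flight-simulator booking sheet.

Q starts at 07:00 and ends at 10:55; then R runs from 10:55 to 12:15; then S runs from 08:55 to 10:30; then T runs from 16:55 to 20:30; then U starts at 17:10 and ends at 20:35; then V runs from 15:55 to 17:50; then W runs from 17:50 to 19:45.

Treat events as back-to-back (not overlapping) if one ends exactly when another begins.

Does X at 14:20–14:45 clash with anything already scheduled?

No — it doesn't clash with anything

Q: ends 10:55 at or before X starts 14:20 → clear.
S: ends 10:30 at or before X starts 14:20 → clear.
R: ends 12:15 at or before X starts 14:20 → clear.
V: starts 15:55 at or after X ends 14:45 → clear.
T: starts 16:55 at or after X ends 14:45 → clear.
U: starts 17:10 at or after X ends 14:45 → clear.
W: starts 17:50 at or after X ends 14:45 → clear.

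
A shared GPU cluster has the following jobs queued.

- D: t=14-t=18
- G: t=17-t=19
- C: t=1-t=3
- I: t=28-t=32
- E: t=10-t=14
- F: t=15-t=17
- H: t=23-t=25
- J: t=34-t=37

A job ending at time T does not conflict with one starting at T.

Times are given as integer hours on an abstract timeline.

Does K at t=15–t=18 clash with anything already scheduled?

Yes — it overlaps D, F, G

C: ends t=3 at or before K starts t=15 → clear.
E: ends t=14 at or before K starts t=15 → clear.
D: starts t=14 before K ends t=18, and ends t=18 after K starts t=15 → overlap.
F: starts t=15 before K ends t=18, and ends t=17 after K starts t=15 → overlap.
G: starts t=17 before K ends t=18, and ends t=19 after K starts t=15 → overlap.
H: starts t=23 at or after K ends t=18 → clear.
I: starts t=28 at or after K ends t=18 → clear.
J: starts t=34 at or after K ends t=18 → clear.
K overlaps D, F, G.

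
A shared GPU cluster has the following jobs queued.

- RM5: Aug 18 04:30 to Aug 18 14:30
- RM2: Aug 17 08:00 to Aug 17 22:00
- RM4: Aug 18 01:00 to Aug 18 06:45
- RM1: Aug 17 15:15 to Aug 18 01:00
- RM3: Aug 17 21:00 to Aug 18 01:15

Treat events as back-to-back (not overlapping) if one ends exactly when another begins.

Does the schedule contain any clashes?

Yes

Check each pair: they overlap iff neither finishes before the other starts.
Sorted by start: RM2, RM1, RM3, RM4, RM5.
RM1 starts before RM2 ends → RM2 and RM1 overlap.
That's a conflict, so the schedule is not conflict-free.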